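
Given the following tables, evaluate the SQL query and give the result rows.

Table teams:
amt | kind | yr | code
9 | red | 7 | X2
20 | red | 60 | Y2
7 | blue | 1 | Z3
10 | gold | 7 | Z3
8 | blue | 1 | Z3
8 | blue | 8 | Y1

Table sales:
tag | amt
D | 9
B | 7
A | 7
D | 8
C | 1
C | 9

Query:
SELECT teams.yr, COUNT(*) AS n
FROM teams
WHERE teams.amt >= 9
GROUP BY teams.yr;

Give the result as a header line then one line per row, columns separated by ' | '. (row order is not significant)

== RESULT ==
teams.yr | n
7 | 2
60 | 1

Derivation:
After WHERE (3 rows):
teams.amt | teams.kind | teams.yr | teams.code
9 | red | 7 | X2
20 | red | 60 | Y2
10 | gold | 7 | Z3
After GROUP BY (2 rows):
teams.yr | n
7 | 2
60 | 1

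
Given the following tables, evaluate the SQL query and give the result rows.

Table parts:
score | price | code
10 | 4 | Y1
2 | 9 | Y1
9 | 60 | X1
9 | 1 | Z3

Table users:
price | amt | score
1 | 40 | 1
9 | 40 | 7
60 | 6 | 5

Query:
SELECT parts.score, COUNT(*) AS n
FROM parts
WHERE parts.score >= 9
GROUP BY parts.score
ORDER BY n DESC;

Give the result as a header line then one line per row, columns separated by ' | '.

After WHERE (3 rows):
parts.score | parts.price | parts.code
10 | 4 | Y1
9 | 60 | X1
9 | 1 | Z3
After GROUP BY (2 rows):
parts.score | n
10 | 1
9 | 2
After ORDER BY (2 rows):
parts.score | n
9 | 2
10 | 1

== RESULT ==
parts.score | n
9 | 2
10 | 1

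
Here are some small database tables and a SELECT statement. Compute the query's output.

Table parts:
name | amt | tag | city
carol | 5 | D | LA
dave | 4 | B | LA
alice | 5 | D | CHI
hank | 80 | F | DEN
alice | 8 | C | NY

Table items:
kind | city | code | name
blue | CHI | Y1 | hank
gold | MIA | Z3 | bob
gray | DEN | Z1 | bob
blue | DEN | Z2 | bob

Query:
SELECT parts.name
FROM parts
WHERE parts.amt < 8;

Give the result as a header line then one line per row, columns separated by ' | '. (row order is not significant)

After WHERE (3 rows):
parts.name | parts.amt | parts.tag | parts.city
carol | 5 | D | LA
dave | 4 | B | LA
alice | 5 | D | CHI
After SELECT (3 rows):
parts.name
carol
dave
alice

== RESULT ==
parts.name
carol
dave
alice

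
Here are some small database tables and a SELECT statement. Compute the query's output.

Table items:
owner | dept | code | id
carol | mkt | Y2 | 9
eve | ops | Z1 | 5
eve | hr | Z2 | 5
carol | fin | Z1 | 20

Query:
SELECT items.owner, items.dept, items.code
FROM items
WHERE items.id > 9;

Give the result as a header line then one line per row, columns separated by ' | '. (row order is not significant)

After WHERE (1 rows):
items.owner | items.dept | items.code | items.id
carol | fin | Z1 | 20
After SELECT (1 rows):
items.owner | items.dept | items.code
carol | fin | Z1

== RESULT ==
items.owner | items.dept | items.code
carol | fin | Z1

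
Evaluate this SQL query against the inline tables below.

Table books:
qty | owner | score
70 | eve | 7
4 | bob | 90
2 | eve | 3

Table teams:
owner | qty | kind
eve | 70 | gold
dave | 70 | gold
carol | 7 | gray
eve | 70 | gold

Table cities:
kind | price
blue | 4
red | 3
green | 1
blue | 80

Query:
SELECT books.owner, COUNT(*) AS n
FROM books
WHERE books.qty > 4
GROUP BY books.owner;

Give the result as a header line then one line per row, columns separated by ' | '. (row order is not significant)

== RESULT ==
books.owner | n
eve | 1

Derivation:
After WHERE (1 rows):
books.qty | books.owner | books.score
70 | eve | 7
After GROUP BY (1 rows):
books.owner | n
eve | 1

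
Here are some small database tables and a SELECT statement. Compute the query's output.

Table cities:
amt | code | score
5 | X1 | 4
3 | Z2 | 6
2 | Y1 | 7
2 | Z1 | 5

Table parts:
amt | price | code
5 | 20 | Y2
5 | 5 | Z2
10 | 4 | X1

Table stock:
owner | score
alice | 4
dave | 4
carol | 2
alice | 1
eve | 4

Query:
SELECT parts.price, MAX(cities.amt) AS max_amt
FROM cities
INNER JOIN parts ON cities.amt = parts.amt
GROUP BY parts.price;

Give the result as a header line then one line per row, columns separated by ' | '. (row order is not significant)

After JOIN parts (2 rows):
cities.amt | cities.code | cities.score | parts.amt | parts.price | parts.code
5 | X1 | 4 | 5 | 20 | Y2
5 | X1 | 4 | 5 | 5 | Z2
After GROUP BY (2 rows):
parts.price | max_amt
20 | 5
5 | 5

== RESULT ==
parts.price | max_amt
20 | 5
5 | 5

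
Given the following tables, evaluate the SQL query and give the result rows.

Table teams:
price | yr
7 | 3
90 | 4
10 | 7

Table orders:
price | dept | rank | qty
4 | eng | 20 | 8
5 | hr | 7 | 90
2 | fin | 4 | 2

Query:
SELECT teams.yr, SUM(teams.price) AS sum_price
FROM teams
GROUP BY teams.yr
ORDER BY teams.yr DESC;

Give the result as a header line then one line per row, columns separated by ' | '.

== RESULT ==
teams.yr | sum_price
7 | 10
4 | 90
3 | 7

Derivation:
After GROUP BY (3 rows):
teams.yr | sum_price
3 | 7
4 | 90
7 | 10
After ORDER BY (3 rows):
teams.yr | sum_price
7 | 10
4 | 90
3 | 7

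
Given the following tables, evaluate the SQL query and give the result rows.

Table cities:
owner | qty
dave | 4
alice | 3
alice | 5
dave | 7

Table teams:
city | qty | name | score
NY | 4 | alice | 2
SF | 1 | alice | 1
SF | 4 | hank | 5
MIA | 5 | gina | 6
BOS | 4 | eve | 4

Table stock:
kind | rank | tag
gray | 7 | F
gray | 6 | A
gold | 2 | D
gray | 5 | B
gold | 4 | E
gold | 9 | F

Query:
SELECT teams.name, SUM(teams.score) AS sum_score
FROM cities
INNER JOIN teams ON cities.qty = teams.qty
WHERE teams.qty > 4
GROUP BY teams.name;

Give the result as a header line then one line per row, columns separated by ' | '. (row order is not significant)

After JOIN teams (4 rows):
cities.owner | cities.qty | teams.city | teams.qty | teams.name | teams.score
dave | 4 | NY | 4 | alice | 2
dave | 4 | SF | 4 | hank | 5
dave | 4 | BOS | 4 | eve | 4
alice | 5 | MIA | 5 | gina | 6
After WHERE (1 rows):
cities.owner | cities.qty | teams.city | teams.qty | teams.name | teams.score
alice | 5 | MIA | 5 | gina | 6
After GROUP BY (1 rows):
teams.name | sum_score
gina | 6

== RESULT ==
teams.name | sum_score
gina | 6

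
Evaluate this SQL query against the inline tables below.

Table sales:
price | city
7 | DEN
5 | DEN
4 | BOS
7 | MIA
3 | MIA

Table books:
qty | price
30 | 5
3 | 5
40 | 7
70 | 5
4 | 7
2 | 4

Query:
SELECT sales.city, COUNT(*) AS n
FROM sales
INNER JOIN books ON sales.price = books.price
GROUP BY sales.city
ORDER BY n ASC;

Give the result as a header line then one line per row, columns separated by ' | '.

== RESULT ==
sales.city | n
BOS | 1
MIA | 2
DEN | 5

Derivation:
After JOIN books (8 rows):
sales.price | sales.city | books.qty | books.price
7 | DEN | 40 | 7
7 | DEN | 4 | 7
5 | DEN | 30 | 5
5 | DEN | 3 | 5
5 | DEN | 70 | 5
4 | BOS | 2 | 4
7 | MIA | 40 | 7
7 | MIA | 4 | 7
After GROUP BY (3 rows):
sales.city | n
DEN | 5
BOS | 1
MIA | 2
After ORDER BY (3 rows):
sales.city | n
BOS | 1
MIA | 2
DEN | 5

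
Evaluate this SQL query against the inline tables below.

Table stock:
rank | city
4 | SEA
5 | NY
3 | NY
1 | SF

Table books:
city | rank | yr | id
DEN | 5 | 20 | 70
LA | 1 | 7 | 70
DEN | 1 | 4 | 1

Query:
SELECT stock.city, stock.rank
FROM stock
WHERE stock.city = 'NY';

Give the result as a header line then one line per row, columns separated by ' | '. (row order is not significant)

== RESULT ==
stock.city | stock.rank
NY | 5
NY | 3

Derivation:
After WHERE (2 rows):
stock.rank | stock.city
5 | NY
3 | NY
After SELECT (2 rows):
stock.city | stock.rank
NY | 5
NY | 3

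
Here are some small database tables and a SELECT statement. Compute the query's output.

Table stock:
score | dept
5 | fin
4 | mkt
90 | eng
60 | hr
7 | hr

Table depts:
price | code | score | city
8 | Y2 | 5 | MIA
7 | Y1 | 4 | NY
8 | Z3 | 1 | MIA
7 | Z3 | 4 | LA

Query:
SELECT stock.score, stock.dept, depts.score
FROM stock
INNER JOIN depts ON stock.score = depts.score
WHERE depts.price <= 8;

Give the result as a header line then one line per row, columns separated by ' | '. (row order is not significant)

After JOIN depts (3 rows):
stock.score | stock.dept | depts.price | depts.code | depts.score | depts.city
5 | fin | 8 | Y2 | 5 | MIA
4 | mkt | 7 | Y1 | 4 | NY
4 | mkt | 7 | Z3 | 4 | LA
After WHERE (3 rows):
stock.score | stock.dept | depts.price | depts.code | depts.score | depts.city
5 | fin | 8 | Y2 | 5 | MIA
4 | mkt | 7 | Y1 | 4 | NY
4 | mkt | 7 | Z3 | 4 | LA
After SELECT (3 rows):
stock.score | stock.dept | depts.score
5 | fin | 5
4 | mkt | 4
4 | mkt | 4

== RESULT ==
stock.score | stock.dept | depts.score
5 | fin | 5
4 | mkt | 4
4 | mkt | 4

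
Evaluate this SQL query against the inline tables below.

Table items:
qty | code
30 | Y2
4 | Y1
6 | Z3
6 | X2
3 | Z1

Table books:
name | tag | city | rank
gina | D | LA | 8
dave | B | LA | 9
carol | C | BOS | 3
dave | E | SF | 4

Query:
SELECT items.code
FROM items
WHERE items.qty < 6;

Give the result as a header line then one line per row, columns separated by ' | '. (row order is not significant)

== RESULT ==
items.code
Y1
Z1

Derivation:
After WHERE (2 rows):
items.qty | items.code
4 | Y1
3 | Z1
After SELECT (2 rows):
items.code
Y1
Z1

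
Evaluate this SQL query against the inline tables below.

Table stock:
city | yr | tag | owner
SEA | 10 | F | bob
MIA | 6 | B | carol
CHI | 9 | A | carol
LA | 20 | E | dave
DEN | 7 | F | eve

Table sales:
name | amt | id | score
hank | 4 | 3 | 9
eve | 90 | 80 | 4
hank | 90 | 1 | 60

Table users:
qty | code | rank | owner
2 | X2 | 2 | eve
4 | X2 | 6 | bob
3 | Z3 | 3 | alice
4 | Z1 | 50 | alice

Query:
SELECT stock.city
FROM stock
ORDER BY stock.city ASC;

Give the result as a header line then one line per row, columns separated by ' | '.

== RESULT ==
stock.city
CHI
DEN
LA
MIA
SEA

Derivation:
After SELECT (5 rows):
stock.city
SEA
MIA
CHI
LA
DEN
After ORDER BY (5 rows):
stock.city
CHI
DEN
LA
MIA
SEA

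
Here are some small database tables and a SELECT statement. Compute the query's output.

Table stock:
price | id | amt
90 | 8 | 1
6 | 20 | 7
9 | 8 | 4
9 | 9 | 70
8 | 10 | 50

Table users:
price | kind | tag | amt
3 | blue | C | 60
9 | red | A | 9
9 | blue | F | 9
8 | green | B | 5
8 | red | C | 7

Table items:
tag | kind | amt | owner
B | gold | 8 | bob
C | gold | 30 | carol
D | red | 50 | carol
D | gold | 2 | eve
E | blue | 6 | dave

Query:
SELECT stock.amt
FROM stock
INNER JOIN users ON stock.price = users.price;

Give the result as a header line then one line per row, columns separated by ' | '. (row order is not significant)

After JOIN users (6 rows):
stock.price | stock.id | stock.amt | users.price | users.kind | users.tag | users.amt
9 | 8 | 4 | 9 | red | A | 9
9 | 8 | 4 | 9 | blue | F | 9
9 | 9 | 70 | 9 | red | A | 9
9 | 9 | 70 | 9 | blue | F | 9
8 | 10 | 50 | 8 | green | B | 5
8 | 10 | 50 | 8 | red | C | 7
After SELECT (6 rows):
stock.amt
4
4
70
70
50
50

== RESULT ==
stock.amt
4
4
70
70
50
50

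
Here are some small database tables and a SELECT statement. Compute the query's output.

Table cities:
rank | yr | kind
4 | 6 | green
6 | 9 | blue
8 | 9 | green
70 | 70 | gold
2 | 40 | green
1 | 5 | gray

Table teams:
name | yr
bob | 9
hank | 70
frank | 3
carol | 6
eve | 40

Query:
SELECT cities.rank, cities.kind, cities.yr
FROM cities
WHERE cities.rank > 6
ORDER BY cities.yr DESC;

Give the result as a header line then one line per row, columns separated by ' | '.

== RESULT ==
cities.rank | cities.kind | cities.yr
70 | gold | 70
8 | green | 9

Derivation:
After WHERE (2 rows):
cities.rank | cities.yr | cities.kind
8 | 9 | green
70 | 70 | gold
After SELECT (2 rows):
cities.rank | cities.kind | cities.yr
8 | green | 9
70 | gold | 70
After ORDER BY (2 rows):
cities.rank | cities.kind | cities.yr
70 | gold | 70
8 | green | 9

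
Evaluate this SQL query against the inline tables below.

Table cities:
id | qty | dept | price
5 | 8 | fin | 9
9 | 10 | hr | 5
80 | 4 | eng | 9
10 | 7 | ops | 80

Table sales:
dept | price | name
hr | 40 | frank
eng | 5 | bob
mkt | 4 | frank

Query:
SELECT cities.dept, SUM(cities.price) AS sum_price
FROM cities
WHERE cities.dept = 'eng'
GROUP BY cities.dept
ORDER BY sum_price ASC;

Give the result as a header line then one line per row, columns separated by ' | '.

== RESULT ==
cities.dept | sum_price
eng | 9

Derivation:
After WHERE (1 rows):
cities.id | cities.qty | cities.dept | cities.price
80 | 4 | eng | 9
After GROUP BY (1 rows):
cities.dept | sum_price
eng | 9
After ORDER BY (1 rows):
cities.dept | sum_price
eng | 9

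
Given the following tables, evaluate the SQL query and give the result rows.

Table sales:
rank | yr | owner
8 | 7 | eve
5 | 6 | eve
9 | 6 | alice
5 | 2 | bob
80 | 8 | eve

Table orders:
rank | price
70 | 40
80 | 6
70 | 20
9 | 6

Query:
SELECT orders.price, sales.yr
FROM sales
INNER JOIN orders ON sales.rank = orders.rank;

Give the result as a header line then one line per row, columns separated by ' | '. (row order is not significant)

== RESULT ==
orders.price | sales.yr
6 | 6
6 | 8

Derivation:
After JOIN orders (2 rows):
sales.rank | sales.yr | sales.owner | orders.rank | orders.price
9 | 6 | alice | 9 | 6
80 | 8 | eve | 80 | 6
After SELECT (2 rows):
orders.price | sales.yr
6 | 6
6 | 8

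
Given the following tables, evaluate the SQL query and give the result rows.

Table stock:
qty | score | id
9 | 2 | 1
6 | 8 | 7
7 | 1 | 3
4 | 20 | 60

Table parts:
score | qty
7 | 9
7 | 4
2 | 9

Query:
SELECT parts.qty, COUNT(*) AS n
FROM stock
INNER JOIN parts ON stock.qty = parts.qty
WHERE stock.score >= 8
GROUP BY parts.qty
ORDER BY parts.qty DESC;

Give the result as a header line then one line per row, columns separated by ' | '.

== RESULT ==
parts.qty | n
4 | 1

Derivation:
After JOIN parts (3 rows):
stock.qty | stock.score | stock.id | parts.score | parts.qty
9 | 2 | 1 | 7 | 9
9 | 2 | 1 | 2 | 9
4 | 20 | 60 | 7 | 4
After WHERE (1 rows):
stock.qty | stock.score | stock.id | parts.score | parts.qty
4 | 20 | 60 | 7 | 4
After GROUP BY (1 rows):
parts.qty | n
4 | 1
After ORDER BY (1 rows):
parts.qty | n
4 | 1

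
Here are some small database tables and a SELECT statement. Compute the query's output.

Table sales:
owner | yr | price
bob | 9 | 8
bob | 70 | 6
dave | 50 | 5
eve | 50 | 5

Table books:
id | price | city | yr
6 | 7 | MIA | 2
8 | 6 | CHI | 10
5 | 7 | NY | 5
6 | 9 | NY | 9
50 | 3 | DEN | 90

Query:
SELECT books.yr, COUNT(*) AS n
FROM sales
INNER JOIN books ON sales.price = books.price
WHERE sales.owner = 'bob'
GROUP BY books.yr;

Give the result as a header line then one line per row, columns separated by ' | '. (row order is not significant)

After JOIN books (1 rows):
sales.owner | sales.yr | sales.price | books.id | books.price | books.city | books.yr
bob | 70 | 6 | 8 | 6 | CHI | 10
After WHERE (1 rows):
sales.owner | sales.yr | sales.price | books.id | books.price | books.city | books.yr
bob | 70 | 6 | 8 | 6 | CHI | 10
After GROUP BY (1 rows):
books.yr | n
10 | 1

== RESULT ==
books.yr | n
10 | 1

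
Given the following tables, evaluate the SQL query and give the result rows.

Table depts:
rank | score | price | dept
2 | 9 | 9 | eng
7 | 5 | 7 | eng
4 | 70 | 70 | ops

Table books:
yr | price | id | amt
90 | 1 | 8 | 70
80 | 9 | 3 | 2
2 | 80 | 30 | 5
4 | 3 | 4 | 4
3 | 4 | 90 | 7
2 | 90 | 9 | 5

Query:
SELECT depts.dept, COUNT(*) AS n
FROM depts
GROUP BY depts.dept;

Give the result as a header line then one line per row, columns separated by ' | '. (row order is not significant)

After GROUP BY (2 rows):
depts.dept | n
eng | 2
ops | 1

== RESULT ==
depts.dept | n
eng | 2
ops | 1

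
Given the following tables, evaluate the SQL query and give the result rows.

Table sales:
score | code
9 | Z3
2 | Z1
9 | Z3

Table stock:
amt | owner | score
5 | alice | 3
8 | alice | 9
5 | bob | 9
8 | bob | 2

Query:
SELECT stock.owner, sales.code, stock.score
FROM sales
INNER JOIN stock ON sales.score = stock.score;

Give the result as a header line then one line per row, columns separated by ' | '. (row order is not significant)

== RESULT ==
stock.owner | sales.code | stock.score
alice | Z3 | 9
bob | Z3 | 9
bob | Z1 | 2
alice | Z3 | 9
bob | Z3 | 9

Derivation:
After JOIN stock (5 rows):
sales.score | sales.code | stock.amt | stock.owner | stock.score
9 | Z3 | 8 | alice | 9
9 | Z3 | 5 | bob | 9
2 | Z1 | 8 | bob | 2
9 | Z3 | 8 | alice | 9
9 | Z3 | 5 | bob | 9
After SELECT (5 rows):
stock.owner | sales.code | stock.score
alice | Z3 | 9
bob | Z3 | 9
bob | Z1 | 2
alice | Z3 | 9
bob | Z3 | 9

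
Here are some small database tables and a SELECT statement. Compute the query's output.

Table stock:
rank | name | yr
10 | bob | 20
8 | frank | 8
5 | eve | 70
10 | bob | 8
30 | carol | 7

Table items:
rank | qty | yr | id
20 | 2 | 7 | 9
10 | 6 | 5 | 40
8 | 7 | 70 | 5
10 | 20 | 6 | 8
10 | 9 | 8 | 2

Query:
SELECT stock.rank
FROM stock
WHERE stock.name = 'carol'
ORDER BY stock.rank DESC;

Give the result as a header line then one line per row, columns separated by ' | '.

After WHERE (1 rows):
stock.rank | stock.name | stock.yr
30 | carol | 7
After SELECT (1 rows):
stock.rank
30
After ORDER BY (1 rows):
stock.rank
30

== RESULT ==
stock.rank
30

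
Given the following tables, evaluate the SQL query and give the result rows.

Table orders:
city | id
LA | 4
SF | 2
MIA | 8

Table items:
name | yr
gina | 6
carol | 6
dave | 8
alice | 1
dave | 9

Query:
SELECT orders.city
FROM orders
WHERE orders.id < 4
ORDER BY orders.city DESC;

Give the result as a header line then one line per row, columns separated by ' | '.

== RESULT ==
orders.city
SF

Derivation:
After WHERE (1 rows):
orders.city | orders.id
SF | 2
After SELECT (1 rows):
orders.city
SF
After ORDER BY (1 rows):
orders.city
SF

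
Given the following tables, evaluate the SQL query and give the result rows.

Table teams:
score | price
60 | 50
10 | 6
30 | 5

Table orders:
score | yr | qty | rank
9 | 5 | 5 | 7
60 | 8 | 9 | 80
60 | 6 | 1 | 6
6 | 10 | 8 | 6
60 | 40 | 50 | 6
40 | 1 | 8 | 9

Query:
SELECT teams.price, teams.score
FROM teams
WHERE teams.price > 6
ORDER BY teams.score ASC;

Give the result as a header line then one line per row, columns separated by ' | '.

After WHERE (1 rows):
teams.score | teams.price
60 | 50
After SELECT (1 rows):
teams.price | teams.score
50 | 60
After ORDER BY (1 rows):
teams.price | teams.score
50 | 60

== RESULT ==
teams.price | teams.score
50 | 60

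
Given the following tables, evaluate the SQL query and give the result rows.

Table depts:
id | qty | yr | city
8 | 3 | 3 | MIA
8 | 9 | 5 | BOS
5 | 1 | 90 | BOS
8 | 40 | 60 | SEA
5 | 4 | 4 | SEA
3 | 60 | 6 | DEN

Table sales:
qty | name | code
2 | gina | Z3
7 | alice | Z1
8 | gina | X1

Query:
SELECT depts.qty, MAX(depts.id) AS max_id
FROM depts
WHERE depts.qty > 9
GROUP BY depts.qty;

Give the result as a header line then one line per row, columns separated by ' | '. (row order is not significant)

== RESULT ==
depts.qty | max_id
40 | 8
60 | 3

Derivation:
After WHERE (2 rows):
depts.id | depts.qty | depts.yr | depts.city
8 | 40 | 60 | SEA
3 | 60 | 6 | DEN
After GROUP BY (2 rows):
depts.qty | max_id
40 | 8
60 | 3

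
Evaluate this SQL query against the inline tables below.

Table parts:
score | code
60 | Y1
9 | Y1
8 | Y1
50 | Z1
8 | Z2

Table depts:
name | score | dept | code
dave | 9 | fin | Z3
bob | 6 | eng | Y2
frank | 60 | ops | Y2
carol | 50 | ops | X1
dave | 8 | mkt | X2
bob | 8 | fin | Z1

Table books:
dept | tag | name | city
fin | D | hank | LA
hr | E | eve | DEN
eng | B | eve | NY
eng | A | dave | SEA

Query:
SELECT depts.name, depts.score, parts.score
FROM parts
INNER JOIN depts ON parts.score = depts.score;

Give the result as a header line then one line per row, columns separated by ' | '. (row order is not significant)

== RESULT ==
depts.name | depts.score | parts.score
frank | 60 | 60
dave | 9 | 9
dave | 8 | 8
bob | 8 | 8
carol | 50 | 50
dave | 8 | 8
bob | 8 | 8

Derivation:
After JOIN depts (7 rows):
parts.score | parts.code | depts.name | depts.score | depts.dept | depts.code
60 | Y1 | frank | 60 | ops | Y2
9 | Y1 | dave | 9 | fin | Z3
8 | Y1 | dave | 8 | mkt | X2
8 | Y1 | bob | 8 | fin | Z1
50 | Z1 | carol | 50 | ops | X1
8 | Z2 | dave | 8 | mkt | X2
8 | Z2 | bob | 8 | fin | Z1
After SELECT (7 rows):
depts.name | depts.score | parts.score
frank | 60 | 60
dave | 9 | 9
dave | 8 | 8
bob | 8 | 8
carol | 50 | 50
dave | 8 | 8
bob | 8 | 8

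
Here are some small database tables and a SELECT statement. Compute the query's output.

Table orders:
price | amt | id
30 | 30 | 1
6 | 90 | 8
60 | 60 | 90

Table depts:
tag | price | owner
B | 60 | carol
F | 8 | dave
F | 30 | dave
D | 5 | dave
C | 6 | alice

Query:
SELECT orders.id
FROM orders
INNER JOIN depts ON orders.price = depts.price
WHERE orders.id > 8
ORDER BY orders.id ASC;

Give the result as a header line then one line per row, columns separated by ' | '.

After JOIN depts (3 rows):
orders.price | orders.amt | orders.id | depts.tag | depts.price | depts.owner
30 | 30 | 1 | F | 30 | dave
6 | 90 | 8 | C | 6 | alice
60 | 60 | 90 | B | 60 | carol
After WHERE (1 rows):
orders.price | orders.amt | orders.id | depts.tag | depts.price | depts.owner
60 | 60 | 90 | B | 60 | carol
After SELECT (1 rows):
orders.id
90
After ORDER BY (1 rows):
orders.id
90

== RESULT ==
orders.id
90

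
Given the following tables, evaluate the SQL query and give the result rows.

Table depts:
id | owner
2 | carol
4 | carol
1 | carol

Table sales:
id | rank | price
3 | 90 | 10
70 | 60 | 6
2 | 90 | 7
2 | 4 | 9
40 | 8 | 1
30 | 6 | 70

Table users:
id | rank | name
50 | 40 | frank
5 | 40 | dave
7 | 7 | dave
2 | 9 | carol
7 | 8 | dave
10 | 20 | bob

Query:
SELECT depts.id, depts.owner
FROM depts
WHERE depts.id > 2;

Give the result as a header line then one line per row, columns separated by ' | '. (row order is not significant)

After WHERE (1 rows):
depts.id | depts.owner
4 | carol
After SELECT (1 rows):
depts.id | depts.owner
4 | carol

== RESULT ==
depts.id | depts.owner
4 | carol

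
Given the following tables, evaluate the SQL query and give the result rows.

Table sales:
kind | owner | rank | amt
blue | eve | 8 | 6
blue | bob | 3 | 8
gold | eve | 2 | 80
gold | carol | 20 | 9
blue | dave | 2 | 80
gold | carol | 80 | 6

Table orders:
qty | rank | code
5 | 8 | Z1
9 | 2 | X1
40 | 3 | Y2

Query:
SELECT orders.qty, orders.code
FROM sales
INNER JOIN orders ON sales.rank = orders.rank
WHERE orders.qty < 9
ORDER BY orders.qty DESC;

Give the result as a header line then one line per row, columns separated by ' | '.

== RESULT ==
orders.qty | orders.code
5 | Z1

Derivation:
After JOIN orders (4 rows):
sales.kind | sales.owner | sales.rank | sales.amt | orders.qty | orders.rank | orders.code
blue | eve | 8 | 6 | 5 | 8 | Z1
blue | bob | 3 | 8 | 40 | 3 | Y2
gold | eve | 2 | 80 | 9 | 2 | X1
blue | dave | 2 | 80 | 9 | 2 | X1
After WHERE (1 rows):
sales.kind | sales.owner | sales.rank | sales.amt | orders.qty | orders.rank | orders.code
blue | eve | 8 | 6 | 5 | 8 | Z1
After SELECT (1 rows):
orders.qty | orders.code
5 | Z1
After ORDER BY (1 rows):
orders.qty | orders.code
5 | Z1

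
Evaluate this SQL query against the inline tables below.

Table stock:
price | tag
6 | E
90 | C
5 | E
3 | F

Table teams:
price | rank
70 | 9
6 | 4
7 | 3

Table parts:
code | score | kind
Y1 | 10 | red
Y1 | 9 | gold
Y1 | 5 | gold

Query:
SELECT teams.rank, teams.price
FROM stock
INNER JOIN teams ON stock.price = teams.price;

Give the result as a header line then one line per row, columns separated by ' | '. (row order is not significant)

After JOIN teams (1 rows):
stock.price | stock.tag | teams.price | teams.rank
6 | E | 6 | 4
After SELECT (1 rows):
teams.rank | teams.price
4 | 6

== RESULT ==
teams.rank | teams.price
4 | 6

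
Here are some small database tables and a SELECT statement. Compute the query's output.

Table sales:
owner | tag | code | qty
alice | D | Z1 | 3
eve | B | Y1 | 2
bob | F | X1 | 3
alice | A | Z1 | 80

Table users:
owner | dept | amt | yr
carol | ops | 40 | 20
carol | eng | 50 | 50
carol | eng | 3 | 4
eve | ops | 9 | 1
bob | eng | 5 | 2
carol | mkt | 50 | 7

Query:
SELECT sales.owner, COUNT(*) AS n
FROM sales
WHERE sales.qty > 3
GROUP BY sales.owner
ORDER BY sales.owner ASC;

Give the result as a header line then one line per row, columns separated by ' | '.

== RESULT ==
sales.owner | n
alice | 1

Derivation:
After WHERE (1 rows):
sales.owner | sales.tag | sales.code | sales.qty
alice | A | Z1 | 80
After GROUP BY (1 rows):
sales.owner | n
alice | 1
After ORDER BY (1 rows):
sales.owner | n
alice | 1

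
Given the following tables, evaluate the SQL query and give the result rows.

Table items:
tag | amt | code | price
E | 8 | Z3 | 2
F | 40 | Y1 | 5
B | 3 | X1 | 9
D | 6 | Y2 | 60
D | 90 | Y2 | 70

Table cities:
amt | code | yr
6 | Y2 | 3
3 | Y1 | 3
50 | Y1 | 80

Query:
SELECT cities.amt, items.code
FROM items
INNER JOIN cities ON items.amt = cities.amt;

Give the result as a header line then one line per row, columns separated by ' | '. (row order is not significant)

== RESULT ==
cities.amt | items.code
3 | X1
6 | Y2

Derivation:
After JOIN cities (2 rows):
items.tag | items.amt | items.code | items.price | cities.amt | cities.code | cities.yr
B | 3 | X1 | 9 | 3 | Y1 | 3
D | 6 | Y2 | 60 | 6 | Y2 | 3
After SELECT (2 rows):
cities.amt | items.code
3 | X1
6 | Y2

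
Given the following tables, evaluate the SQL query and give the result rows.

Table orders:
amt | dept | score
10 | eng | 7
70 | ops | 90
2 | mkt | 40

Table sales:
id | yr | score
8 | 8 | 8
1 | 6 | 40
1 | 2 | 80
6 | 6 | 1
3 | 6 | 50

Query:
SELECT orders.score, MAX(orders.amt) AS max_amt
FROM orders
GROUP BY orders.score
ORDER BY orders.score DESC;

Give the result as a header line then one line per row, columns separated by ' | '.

After GROUP BY (3 rows):
orders.score | max_amt
7 | 10
90 | 70
40 | 2
After ORDER BY (3 rows):
orders.score | max_amt
90 | 70
40 | 2
7 | 10

== RESULT ==
orders.score | max_amt
90 | 70
40 | 2
7 | 10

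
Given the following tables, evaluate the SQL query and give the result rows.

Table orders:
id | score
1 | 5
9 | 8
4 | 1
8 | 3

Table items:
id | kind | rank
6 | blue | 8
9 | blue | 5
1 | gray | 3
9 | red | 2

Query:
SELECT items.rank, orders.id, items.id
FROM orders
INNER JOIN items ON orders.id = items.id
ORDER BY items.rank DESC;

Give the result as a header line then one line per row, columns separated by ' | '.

== RESULT ==
items.rank | orders.id | items.id
5 | 9 | 9
3 | 1 | 1
2 | 9 | 9

Derivation:
After JOIN items (3 rows):
orders.id | orders.score | items.id | items.kind | items.rank
1 | 5 | 1 | gray | 3
9 | 8 | 9 | blue | 5
9 | 8 | 9 | red | 2
After SELECT (3 rows):
items.rank | orders.id | items.id
3 | 1 | 1
5 | 9 | 9
2 | 9 | 9
After ORDER BY (3 rows):
items.rank | orders.id | items.id
5 | 9 | 9
3 | 1 | 1
2 | 9 | 9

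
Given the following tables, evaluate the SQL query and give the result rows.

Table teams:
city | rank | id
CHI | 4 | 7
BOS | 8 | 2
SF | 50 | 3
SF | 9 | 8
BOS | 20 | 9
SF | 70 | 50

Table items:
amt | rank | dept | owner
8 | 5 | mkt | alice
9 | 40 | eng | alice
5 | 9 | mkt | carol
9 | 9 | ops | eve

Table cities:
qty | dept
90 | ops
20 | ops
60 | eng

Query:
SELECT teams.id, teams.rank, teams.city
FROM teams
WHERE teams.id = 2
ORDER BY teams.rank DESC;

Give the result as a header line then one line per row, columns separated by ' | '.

== RESULT ==
teams.id | teams.rank | teams.city
2 | 8 | BOS

Derivation:
After WHERE (1 rows):
teams.city | teams.rank | teams.id
BOS | 8 | 2
After SELECT (1 rows):
teams.id | teams.rank | teams.city
2 | 8 | BOS
After ORDER BY (1 rows):
teams.id | teams.rank | teams.city
2 | 8 | BOS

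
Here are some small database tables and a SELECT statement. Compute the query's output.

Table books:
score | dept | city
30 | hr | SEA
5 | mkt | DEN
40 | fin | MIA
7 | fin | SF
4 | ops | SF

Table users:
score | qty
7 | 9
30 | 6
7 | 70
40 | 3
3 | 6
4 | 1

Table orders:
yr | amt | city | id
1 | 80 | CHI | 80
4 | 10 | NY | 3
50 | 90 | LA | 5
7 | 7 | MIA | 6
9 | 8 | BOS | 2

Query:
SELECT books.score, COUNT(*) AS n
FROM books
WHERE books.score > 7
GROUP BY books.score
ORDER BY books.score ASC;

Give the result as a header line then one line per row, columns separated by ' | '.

After WHERE (2 rows):
books.score | books.dept | books.city
30 | hr | SEA
40 | fin | MIA
After GROUP BY (2 rows):
books.score | n
30 | 1
40 | 1
After ORDER BY (2 rows):
books.score | n
30 | 1
40 | 1

== RESULT ==
books.score | n
30 | 1
40 | 1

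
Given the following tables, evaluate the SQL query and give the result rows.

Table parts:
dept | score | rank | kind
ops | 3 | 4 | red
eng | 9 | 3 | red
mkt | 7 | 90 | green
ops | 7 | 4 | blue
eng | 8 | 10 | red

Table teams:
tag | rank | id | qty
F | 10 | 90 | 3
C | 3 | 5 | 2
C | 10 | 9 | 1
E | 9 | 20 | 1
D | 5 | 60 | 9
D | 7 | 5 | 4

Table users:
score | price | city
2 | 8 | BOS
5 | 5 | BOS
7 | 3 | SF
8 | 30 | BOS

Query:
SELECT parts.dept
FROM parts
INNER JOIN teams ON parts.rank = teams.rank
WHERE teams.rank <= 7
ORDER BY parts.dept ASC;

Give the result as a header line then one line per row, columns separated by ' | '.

== RESULT ==
parts.dept
eng

Derivation:
After JOIN teams (3 rows):
parts.dept | parts.score | parts.rank | parts.kind | teams.tag | teams.rank | teams.id | teams.qty
eng | 9 | 3 | red | C | 3 | 5 | 2
eng | 8 | 10 | red | F | 10 | 90 | 3
eng | 8 | 10 | red | C | 10 | 9 | 1
After WHERE (1 rows):
parts.dept | parts.score | parts.rank | parts.kind | teams.tag | teams.rank | teams.id | teams.qty
eng | 9 | 3 | red | C | 3 | 5 | 2
After SELECT (1 rows):
parts.dept
eng
After ORDER BY (1 rows):
parts.dept
eng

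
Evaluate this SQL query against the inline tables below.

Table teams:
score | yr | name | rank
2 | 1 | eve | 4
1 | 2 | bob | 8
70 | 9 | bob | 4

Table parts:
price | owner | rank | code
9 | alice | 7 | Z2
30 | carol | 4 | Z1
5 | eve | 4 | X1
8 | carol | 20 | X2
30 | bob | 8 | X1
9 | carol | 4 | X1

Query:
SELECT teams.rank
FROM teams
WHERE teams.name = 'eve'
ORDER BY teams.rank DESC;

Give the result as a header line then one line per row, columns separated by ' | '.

== RESULT ==
teams.rank
4

Derivation:
After WHERE (1 rows):
teams.score | teams.yr | teams.name | teams.rank
2 | 1 | eve | 4
After SELECT (1 rows):
teams.rank
4
After ORDER BY (1 rows):
teams.rank
4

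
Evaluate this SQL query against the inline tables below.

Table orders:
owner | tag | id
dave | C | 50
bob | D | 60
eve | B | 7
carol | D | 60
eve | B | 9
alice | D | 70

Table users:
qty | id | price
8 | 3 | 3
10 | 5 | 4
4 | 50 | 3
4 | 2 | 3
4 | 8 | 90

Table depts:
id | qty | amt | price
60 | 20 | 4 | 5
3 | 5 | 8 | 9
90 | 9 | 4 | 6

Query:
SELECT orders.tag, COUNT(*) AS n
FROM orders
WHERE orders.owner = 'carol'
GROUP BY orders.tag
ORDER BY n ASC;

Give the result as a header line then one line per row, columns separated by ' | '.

After WHERE (1 rows):
orders.owner | orders.tag | orders.id
carol | D | 60
After GROUP BY (1 rows):
orders.tag | n
D | 1
After ORDER BY (1 rows):
orders.tag | n
D | 1

== RESULT ==
orders.tag | n
D | 1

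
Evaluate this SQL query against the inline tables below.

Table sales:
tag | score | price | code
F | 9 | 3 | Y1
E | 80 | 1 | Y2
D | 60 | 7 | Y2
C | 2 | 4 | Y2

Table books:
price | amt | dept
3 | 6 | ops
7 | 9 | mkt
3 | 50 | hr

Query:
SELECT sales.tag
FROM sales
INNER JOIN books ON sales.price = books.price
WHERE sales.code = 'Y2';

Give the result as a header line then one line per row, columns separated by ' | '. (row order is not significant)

== RESULT ==
sales.tag
D

Derivation:
After JOIN books (3 rows):
sales.tag | sales.score | sales.price | sales.code | books.price | books.amt | books.dept
F | 9 | 3 | Y1 | 3 | 6 | ops
F | 9 | 3 | Y1 | 3 | 50 | hr
D | 60 | 7 | Y2 | 7 | 9 | mkt
After WHERE (1 rows):
sales.tag | sales.score | sales.price | sales.code | books.price | books.amt | books.dept
D | 60 | 7 | Y2 | 7 | 9 | mkt
After SELECT (1 rows):
sales.tag
D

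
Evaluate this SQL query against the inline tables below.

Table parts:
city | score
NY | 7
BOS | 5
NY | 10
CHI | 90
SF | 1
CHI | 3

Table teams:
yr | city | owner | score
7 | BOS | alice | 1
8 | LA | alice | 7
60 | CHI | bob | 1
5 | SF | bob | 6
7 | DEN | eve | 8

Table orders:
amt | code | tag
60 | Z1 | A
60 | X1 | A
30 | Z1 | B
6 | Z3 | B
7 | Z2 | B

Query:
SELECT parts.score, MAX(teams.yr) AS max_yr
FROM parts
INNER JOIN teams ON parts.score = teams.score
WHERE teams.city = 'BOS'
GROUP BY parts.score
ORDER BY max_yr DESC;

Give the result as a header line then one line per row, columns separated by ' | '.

== RESULT ==
parts.score | max_yr
1 | 7

Derivation:
After JOIN teams (3 rows):
parts.city | parts.score | teams.yr | teams.city | teams.owner | teams.score
NY | 7 | 8 | LA | alice | 7
SF | 1 | 7 | BOS | alice | 1
SF | 1 | 60 | CHI | bob | 1
After WHERE (1 rows):
parts.city | parts.score | teams.yr | teams.city | teams.owner | teams.score
SF | 1 | 7 | BOS | alice | 1
After GROUP BY (1 rows):
parts.score | max_yr
1 | 7
After ORDER BY (1 rows):
parts.score | max_yr
1 | 7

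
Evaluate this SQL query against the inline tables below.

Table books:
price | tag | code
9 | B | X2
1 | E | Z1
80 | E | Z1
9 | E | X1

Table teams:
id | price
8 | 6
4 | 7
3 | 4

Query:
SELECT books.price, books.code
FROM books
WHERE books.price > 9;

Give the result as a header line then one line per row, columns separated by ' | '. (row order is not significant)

== RESULT ==
books.price | books.code
80 | Z1

Derivation:
After WHERE (1 rows):
books.price | books.tag | books.code
80 | E | Z1
After SELECT (1 rows):
books.price | books.code
80 | Z1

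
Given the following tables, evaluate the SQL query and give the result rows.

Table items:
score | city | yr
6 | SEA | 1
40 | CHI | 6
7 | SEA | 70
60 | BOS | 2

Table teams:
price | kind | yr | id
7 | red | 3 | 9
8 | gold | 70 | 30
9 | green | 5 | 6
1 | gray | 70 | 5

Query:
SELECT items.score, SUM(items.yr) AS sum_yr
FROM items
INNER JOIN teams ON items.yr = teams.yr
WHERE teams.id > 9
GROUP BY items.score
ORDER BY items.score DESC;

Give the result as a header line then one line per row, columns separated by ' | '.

== RESULT ==
items.score | sum_yr
7 | 70

Derivation:
After JOIN teams (2 rows):
items.score | items.city | items.yr | teams.price | teams.kind | teams.yr | teams.id
7 | SEA | 70 | 8 | gold | 70 | 30
7 | SEA | 70 | 1 | gray | 70 | 5
After WHERE (1 rows):
items.score | items.city | items.yr | teams.price | teams.kind | teams.yr | teams.id
7 | SEA | 70 | 8 | gold | 70 | 30
After GROUP BY (1 rows):
items.score | sum_yr
7 | 70
After ORDER BY (1 rows):
items.score | sum_yr
7 | 70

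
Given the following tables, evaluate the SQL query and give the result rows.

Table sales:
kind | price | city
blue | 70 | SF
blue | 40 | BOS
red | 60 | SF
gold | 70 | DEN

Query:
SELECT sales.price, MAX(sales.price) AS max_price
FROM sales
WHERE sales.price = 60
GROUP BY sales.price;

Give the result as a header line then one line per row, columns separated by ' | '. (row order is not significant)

After WHERE (1 rows):
sales.kind | sales.price | sales.city
red | 60 | SF
After GROUP BY (1 rows):
sales.price | max_price
60 | 60

== RESULT ==
sales.price | max_price
60 | 60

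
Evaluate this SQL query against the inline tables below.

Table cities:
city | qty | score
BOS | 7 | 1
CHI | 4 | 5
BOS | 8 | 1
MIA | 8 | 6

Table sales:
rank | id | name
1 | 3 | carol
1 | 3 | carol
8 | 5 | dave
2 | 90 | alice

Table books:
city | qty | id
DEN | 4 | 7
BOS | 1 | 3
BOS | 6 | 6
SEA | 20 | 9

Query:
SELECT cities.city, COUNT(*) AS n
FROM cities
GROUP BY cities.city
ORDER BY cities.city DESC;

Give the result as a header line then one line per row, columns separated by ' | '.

After GROUP BY (3 rows):
cities.city | n
BOS | 2
CHI | 1
MIA | 1
After ORDER BY (3 rows):
cities.city | n
MIA | 1
CHI | 1
BOS | 2

== RESULT ==
cities.city | n
MIA | 1
CHI | 1
BOS | 2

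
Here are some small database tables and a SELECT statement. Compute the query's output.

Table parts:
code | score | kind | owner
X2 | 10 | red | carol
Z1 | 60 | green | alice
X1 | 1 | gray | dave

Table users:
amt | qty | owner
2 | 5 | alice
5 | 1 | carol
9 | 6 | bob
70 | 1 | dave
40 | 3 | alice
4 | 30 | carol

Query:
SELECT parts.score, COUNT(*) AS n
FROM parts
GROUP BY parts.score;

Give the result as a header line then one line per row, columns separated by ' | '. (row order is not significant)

After GROUP BY (3 rows):
parts.score | n
10 | 1
60 | 1
1 | 1

== RESULT ==
parts.score | n
10 | 1
60 | 1
1 | 1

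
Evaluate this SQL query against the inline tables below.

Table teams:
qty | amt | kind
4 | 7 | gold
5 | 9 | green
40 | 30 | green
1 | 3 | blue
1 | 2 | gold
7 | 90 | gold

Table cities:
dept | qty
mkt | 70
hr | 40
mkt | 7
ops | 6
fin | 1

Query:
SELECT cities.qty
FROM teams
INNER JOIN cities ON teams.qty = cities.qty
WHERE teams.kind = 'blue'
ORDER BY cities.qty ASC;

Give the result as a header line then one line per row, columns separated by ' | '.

After JOIN cities (4 rows):
teams.qty | teams.amt | teams.kind | cities.dept | cities.qty
40 | 30 | green | hr | 40
1 | 3 | blue | fin | 1
1 | 2 | gold | fin | 1
7 | 90 | gold | mkt | 7
After WHERE (1 rows):
teams.qty | teams.amt | teams.kind | cities.dept | cities.qty
1 | 3 | blue | fin | 1
After SELECT (1 rows):
cities.qty
1
After ORDER BY (1 rows):
cities.qty
1

== RESULT ==
cities.qty
1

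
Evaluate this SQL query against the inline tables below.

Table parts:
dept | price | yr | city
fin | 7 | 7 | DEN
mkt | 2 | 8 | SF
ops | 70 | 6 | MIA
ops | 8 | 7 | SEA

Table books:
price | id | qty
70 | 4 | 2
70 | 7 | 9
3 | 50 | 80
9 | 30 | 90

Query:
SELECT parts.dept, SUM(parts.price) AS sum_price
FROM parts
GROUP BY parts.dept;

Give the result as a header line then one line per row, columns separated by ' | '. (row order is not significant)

== RESULT ==
parts.dept | sum_price
fin | 7
mkt | 2
ops | 78

Derivation:
After GROUP BY (3 rows):
parts.dept | sum_price
fin | 7
mkt | 2
ops | 78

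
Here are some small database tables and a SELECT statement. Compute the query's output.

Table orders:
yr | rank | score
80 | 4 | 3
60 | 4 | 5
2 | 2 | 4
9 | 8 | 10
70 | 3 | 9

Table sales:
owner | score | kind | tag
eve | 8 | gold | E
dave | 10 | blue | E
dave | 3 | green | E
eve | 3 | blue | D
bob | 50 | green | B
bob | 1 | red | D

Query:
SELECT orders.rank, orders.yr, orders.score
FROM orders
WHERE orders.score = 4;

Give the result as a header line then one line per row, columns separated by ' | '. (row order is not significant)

After WHERE (1 rows):
orders.yr | orders.rank | orders.score
2 | 2 | 4
After SELECT (1 rows):
orders.rank | orders.yr | orders.score
2 | 2 | 4

== RESULT ==
orders.rank | orders.yr | orders.score
2 | 2 | 4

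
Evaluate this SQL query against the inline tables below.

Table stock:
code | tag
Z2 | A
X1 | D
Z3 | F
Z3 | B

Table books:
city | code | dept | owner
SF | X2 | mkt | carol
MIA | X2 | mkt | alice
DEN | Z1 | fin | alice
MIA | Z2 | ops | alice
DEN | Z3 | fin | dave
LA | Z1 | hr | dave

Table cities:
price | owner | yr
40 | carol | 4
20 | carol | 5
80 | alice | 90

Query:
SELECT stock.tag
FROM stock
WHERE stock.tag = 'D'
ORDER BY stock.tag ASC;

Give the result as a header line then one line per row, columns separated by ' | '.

== RESULT ==
stock.tag
D

Derivation:
After WHERE (1 rows):
stock.code | stock.tag
X1 | D
After SELECT (1 rows):
stock.tag
D
After ORDER BY (1 rows):
stock.tag
D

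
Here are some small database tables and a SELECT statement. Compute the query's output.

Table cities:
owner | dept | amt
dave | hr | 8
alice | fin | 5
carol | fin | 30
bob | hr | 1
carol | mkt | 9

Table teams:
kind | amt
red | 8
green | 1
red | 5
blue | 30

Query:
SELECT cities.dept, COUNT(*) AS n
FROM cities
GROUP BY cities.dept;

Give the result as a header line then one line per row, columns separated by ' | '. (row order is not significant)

After GROUP BY (3 rows):
cities.dept | n
hr | 2
fin | 2
mkt | 1

== RESULT ==
cities.dept | n
hr | 2
fin | 2
mkt | 1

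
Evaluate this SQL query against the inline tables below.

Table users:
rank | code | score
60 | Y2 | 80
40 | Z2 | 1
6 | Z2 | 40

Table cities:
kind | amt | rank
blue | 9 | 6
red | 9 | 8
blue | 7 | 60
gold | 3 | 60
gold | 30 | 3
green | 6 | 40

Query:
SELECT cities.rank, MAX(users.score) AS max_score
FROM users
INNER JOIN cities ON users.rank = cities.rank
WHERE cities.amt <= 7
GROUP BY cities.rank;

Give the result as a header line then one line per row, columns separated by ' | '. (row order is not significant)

After JOIN cities (4 rows):
users.rank | users.code | users.score | cities.kind | cities.amt | cities.rank
60 | Y2 | 80 | blue | 7 | 60
60 | Y2 | 80 | gold | 3 | 60
40 | Z2 | 1 | green | 6 | 40
6 | Z2 | 40 | blue | 9 | 6
After WHERE (3 rows):
users.rank | users.code | users.score | cities.kind | cities.amt | cities.rank
60 | Y2 | 80 | blue | 7 | 60
60 | Y2 | 80 | gold | 3 | 60
40 | Z2 | 1 | green | 6 | 40
After GROUP BY (2 rows):
cities.rank | max_score
60 | 80
40 | 1

== RESULT ==
cities.rank | max_score
60 | 80
40 | 1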